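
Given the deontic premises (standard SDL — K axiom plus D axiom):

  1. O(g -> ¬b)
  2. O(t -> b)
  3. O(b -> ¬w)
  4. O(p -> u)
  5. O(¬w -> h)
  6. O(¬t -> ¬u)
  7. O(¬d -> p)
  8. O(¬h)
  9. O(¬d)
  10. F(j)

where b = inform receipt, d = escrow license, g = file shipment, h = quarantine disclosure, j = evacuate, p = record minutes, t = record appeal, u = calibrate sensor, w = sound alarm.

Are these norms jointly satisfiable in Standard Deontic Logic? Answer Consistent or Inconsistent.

Premise 8 states O(¬h) outright.
The contrapositive of premise 5 (O(¬w -> h)) is O(¬h -> w), and O(¬h) is already established, so O(w).
Premise 3, O(b -> ¬w), contraposes to O(w -> ¬b); with O(w) we get O(¬b).
Premise 2 is O(t -> b); contrapositively O(¬b -> ¬t). Since O(¬b) holds, K gives O(¬t).
With premise 6, O(¬t -> ¬u), the K-axiom yields O(¬u).
The contrapositive of premise 4 (O(p -> u)) is O(¬u -> ¬p), and O(¬u) is already established, so O(¬p).
Premise 7, O(¬d -> p), contraposes to O(¬p -> d); with O(¬p) we get O(d).
However, premise 9 gives O(¬d).
We now have both O(d) and O(¬d) — d is simultaneously obligatory and forbidden, violating the D-axiom.

Inconsistent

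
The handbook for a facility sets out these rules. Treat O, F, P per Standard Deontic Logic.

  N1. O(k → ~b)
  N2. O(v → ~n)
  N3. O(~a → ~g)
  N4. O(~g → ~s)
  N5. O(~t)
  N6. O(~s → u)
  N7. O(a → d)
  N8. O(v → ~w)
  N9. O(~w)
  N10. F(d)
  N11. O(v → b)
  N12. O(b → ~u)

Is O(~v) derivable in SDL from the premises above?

Premise 10, F(d), is equivalent to O(~d).
Premise 7 is O(a → d); contrapositively O(~d → ~a). Since O(~d) holds, K gives O(~a).
Premise 3 is O(~a → ~g); since O(~a), deontic closure gives O(~g).
Applying K to premise 4 (O(~g → ~s)) and O(~g) yields O(~s).
With premise 6, O(~s → u), the K-axiom yields O(u).
The contrapositive of premise 12 (O(b → ~u)) is O(u → ~b), and O(u) is already established, so O(~b).
The contrapositive of premise 11 (O(v → b)) is O(~b → ~v), and O(~b) is already established, so O(~v).
Premises 1, 2, 5, 8, 9 do not contribute to this derivation.
So O(~v) follows.

Yes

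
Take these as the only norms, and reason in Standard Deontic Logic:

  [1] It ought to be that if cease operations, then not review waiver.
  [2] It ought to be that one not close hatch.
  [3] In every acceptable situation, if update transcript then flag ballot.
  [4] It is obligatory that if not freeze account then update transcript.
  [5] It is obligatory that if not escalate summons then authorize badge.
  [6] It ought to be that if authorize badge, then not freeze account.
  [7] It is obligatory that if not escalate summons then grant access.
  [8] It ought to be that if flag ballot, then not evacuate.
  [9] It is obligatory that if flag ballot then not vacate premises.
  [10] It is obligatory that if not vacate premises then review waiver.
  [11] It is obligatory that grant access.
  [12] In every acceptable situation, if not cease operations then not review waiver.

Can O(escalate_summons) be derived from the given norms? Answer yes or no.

Yes

By case analysis on cease_operations: premise 1 gives O(cease_operations → ¬review_waiver) and premise 12 gives O(¬cease_operations → ¬review_waiver), so O(¬review_waiver) either way.
Premise 10, O(¬vacate_premises → review_waiver), contraposes to O(¬review_waiver → vacate_premises); with O(¬review_waiver) we get O(vacate_premises).
Premise 9, O(flag_ballot → ¬vacate_premises), contraposes to O(vacate_premises → ¬flag_ballot); with O(vacate_premises) we get O(¬flag_ballot).
Premise 3 is O(update_transcript → flag_ballot); contrapositively O(¬flag_ballot → ¬update_transcript). Since O(¬flag_ballot) holds, K gives O(¬update_transcript).
The contrapositive of premise 4 (O(¬freeze_account → update_transcript)) is O(¬update_transcript → freeze_account), and O(¬update_transcript) is already established, so O(freeze_account).
The contrapositive of premise 6 (O(authorize_badge → ¬freeze_account)) is O(freeze_account → ¬authorize_badge), and O(freeze_account) is already established, so O(¬authorize_badge).
Premise 5 is O(¬escalate_summons → authorize_badge); contrapositively O(¬authorize_badge → escalate_summons). Since O(¬authorize_badge) holds, K gives O(escalate_summons).
Premises 2, 7, 8, 11 do not contribute to this derivation.
So O(escalate_summons) follows.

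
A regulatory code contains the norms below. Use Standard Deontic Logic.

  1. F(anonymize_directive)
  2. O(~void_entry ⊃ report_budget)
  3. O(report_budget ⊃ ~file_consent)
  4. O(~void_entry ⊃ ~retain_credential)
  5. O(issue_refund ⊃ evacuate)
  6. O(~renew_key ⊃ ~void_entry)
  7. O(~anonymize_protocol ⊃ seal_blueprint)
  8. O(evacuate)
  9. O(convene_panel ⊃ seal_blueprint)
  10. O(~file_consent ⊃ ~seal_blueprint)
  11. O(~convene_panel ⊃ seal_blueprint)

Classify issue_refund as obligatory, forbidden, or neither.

Neither

Premise 5 is O(issue_refund ⊃ evacuate); even if O(evacuate) held, inferring O(issue_refund) would be affirming the consequent — invalid.
No premise or chain of K-axiom applications forces O(issue_refund), and none forces O(~issue_refund). So issue_refund is neither obligatory nor forbidden under these norms.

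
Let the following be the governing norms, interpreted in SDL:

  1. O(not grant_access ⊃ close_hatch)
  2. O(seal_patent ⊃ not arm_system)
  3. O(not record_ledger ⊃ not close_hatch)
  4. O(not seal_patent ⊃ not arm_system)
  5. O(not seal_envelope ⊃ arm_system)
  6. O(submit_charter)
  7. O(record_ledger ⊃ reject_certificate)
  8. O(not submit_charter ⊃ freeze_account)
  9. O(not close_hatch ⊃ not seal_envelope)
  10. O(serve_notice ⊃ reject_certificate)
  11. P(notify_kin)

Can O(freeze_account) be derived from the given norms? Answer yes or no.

Premise 8 is O(not submit_charter ⊃ freeze_account), but O(not submit_charter) is not derivable from the premises, so it does not yield O(freeze_account).
No other premise forces O(freeze_account). An ideal world satisfying every premise can still have freeze_account false, so O(freeze_account) is not derivable.

No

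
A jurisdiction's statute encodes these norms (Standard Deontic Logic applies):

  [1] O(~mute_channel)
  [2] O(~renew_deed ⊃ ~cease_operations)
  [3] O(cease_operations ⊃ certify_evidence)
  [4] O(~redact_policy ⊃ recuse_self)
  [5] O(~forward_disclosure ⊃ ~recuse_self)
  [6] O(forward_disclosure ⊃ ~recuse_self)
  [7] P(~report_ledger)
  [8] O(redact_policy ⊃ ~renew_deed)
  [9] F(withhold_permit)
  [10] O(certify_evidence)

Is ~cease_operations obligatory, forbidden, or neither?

Obligatory

Premises 6 and 5 cover both cases: O(forward_disclosure ⊃ ~recuse_self) and O(~forward_disclosure ⊃ ~recuse_self). Since forward_disclosure ∨ ~forward_disclosure is a tautology, O(~recuse_self) follows.
Premise 4 is O(~redact_policy ⊃ recuse_self); contrapositively O(~recuse_self ⊃ redact_policy). Since O(~recuse_self) holds, K gives O(redact_policy).
From O(redact_policy) and premise 8, O(redact_policy ⊃ ~renew_deed), we obtain O(~renew_deed).
From O(~renew_deed) and premise 2, O(~renew_deed ⊃ ~cease_operations), we obtain O(~cease_operations).
Premises 1, 3, 7, 9, 10 do not contribute to this derivation.
Hence ~cease_operations is obligatory.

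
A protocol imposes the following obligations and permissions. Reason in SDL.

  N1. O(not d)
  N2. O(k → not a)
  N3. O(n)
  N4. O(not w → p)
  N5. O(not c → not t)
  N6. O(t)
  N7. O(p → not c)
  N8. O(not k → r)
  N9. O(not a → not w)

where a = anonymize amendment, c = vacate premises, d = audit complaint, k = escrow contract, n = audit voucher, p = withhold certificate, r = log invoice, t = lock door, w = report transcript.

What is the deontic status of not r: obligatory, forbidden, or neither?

Forbidden

Premise 6 gives O(t).
Premise 5, O(not c → not t), contraposes to O(t → c); with O(t) we get O(c).
The contrapositive of premise 7 (O(p → not c)) is O(c → not p), and O(c) is already established, so O(not p).
Premise 4, O(not w → p), contraposes to O(not p → w); with O(not p) we get O(w).
The contrapositive of premise 9 (O(not a → not w)) is O(w → a), and O(w) is already established, so O(a).
Premise 2, O(k → not a), contraposes to O(a → not k); with O(a) we get O(not k).
With premise 8, O(not k → r), the K-axiom yields O(r).
Premises 1, 3 do not contribute to this derivation.
Thus O(r), which is F(not r): not r is forbidden.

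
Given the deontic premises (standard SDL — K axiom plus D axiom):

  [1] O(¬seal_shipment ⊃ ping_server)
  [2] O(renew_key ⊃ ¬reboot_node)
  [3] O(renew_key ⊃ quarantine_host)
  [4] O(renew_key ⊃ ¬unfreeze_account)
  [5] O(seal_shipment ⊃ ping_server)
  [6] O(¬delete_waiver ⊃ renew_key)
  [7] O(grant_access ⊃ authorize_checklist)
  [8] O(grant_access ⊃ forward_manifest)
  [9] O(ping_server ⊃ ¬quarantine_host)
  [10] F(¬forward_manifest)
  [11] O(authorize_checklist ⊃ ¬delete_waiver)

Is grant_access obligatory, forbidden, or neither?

Forbidden

Premises 1 and 5 are O(¬seal_shipment ⊃ ping_server) and O(seal_shipment ⊃ ping_server); every ideal world satisfies ¬seal_shipment or seal_shipment, so in either case ping_server holds — hence O(ping_server).
Applying K to premise 9 (O(ping_server ⊃ ¬quarantine_host)) and O(ping_server) yields O(¬quarantine_host).
The contrapositive of premise 3 (O(renew_key ⊃ quarantine_host)) is O(¬quarantine_host ⊃ ¬renew_key), and O(¬quarantine_host) is already established, so O(¬renew_key).
Premise 6, O(¬delete_waiver ⊃ renew_key), contraposes to O(¬renew_key ⊃ delete_waiver); with O(¬renew_key) we get O(delete_waiver).
The contrapositive of premise 11 (O(authorize_checklist ⊃ ¬delete_waiver)) is O(delete_waiver ⊃ ¬authorize_checklist), and O(delete_waiver) is already established, so O(¬authorize_checklist).
Premise 7, O(grant_access ⊃ authorize_checklist), contraposes to O(¬authorize_checklist ⊃ ¬grant_access); with O(¬authorize_checklist) we get O(¬grant_access).
Premises 2, 4, 8, 10 do not contribute to this derivation.
Thus O(¬grant_access), which is F(grant_access): grant_access is forbidden.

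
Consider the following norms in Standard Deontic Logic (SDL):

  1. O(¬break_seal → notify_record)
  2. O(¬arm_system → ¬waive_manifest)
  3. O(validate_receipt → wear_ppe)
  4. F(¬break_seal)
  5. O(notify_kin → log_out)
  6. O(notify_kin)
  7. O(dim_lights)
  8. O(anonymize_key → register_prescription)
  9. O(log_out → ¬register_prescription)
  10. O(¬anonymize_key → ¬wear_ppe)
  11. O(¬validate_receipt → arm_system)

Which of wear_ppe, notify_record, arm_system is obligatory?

arm_system

From premise 6 we have O(notify_kin).
Premise 5 is O(notify_kin → log_out); since O(notify_kin), deontic closure gives O(log_out).
With premise 9, O(log_out → ¬register_prescription), the K-axiom yields O(¬register_prescription).
The contrapositive of premise 8 (O(anonymize_key → register_prescription)) is O(¬register_prescription → ¬anonymize_key), and O(¬register_prescription) is already established, so O(¬anonymize_key).
From O(¬anonymize_key) and premise 10, O(¬anonymize_key → ¬wear_ppe), we obtain O(¬wear_ppe).
Premise 3, O(validate_receipt → wear_ppe), contraposes to O(¬wear_ppe → ¬validate_receipt); with O(¬wear_ppe) we get O(¬validate_receipt).
Applying K to premise 11 (O(¬validate_receipt → arm_system)) and O(¬validate_receipt) yields O(arm_system).
So O(arm_system) holds — arm_system is obligatory. None of the other listed options is made obligatory by any chain of premises.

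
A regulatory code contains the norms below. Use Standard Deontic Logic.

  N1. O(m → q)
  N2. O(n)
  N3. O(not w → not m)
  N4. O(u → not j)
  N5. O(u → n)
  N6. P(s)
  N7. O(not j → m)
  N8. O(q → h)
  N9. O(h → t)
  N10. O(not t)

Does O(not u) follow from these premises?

Yes

Premise 10 states O(not t) outright.
Premise 9, O(h → t), contraposes to O(not t → not h); with O(not t) we get O(not h).
Premise 8, O(q → h), contraposes to O(not h → not q); with O(not h) we get O(not q).
The contrapositive of premise 1 (O(m → q)) is O(not q → not m), and O(not q) is already established, so O(not m).
Premise 7, O(not j → m), contraposes to O(not m → j); with O(not m) we get O(j).
The contrapositive of premise 4 (O(u → not j)) is O(j → not u), and O(j) is already established, so O(not u).
Premises 2, 3, 5, 6 do not contribute to this derivation.
So O(not u) follows.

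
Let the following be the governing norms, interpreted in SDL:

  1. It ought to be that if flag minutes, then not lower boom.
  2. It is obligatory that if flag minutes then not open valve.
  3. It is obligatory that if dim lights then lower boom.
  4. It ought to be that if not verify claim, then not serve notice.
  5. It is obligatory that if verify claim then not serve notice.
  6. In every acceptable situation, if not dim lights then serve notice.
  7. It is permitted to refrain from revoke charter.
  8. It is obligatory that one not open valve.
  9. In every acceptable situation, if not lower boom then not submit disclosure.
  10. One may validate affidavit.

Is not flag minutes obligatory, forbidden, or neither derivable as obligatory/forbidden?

Obligatory

By case analysis on ¬verify_claim: premise 4 gives O(¬verify_claim → ¬serve_notice) and premise 5 gives O(verify_claim → ¬serve_notice), so O(¬serve_notice) either way.
Premise 6, O(¬dim_lights → serve_notice), contraposes to O(¬serve_notice → dim_lights); with O(¬serve_notice) we get O(dim_lights).
Applying K to premise 3 (O(dim_lights → lower_boom)) and O(dim_lights) yields O(lower_boom).
Premise 1, O(flag_minutes → ¬lower_boom), contraposes to O(lower_boom → ¬flag_minutes); with O(lower_boom) we get O(¬flag_minutes).
Premises 2, 7, 8, 9, 10 do not contribute to this derivation.
Hence ¬flag_minutes is obligatory.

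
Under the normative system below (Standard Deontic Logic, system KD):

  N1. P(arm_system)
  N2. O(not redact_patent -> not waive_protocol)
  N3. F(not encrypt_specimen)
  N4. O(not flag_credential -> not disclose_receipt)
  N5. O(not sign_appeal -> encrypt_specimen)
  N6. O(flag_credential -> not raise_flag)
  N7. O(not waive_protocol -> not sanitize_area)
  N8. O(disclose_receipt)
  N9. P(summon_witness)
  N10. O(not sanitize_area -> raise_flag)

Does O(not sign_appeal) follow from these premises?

Premise 5 is O(not sign_appeal -> encrypt_specimen); even if O(encrypt_specimen) held, inferring O(not sign_appeal) would be affirming the consequent — invalid.
No other premise forces O(not sign_appeal). An ideal world satisfying every premise can still have not sign_appeal false, so O(not sign_appeal) is not derivable.

No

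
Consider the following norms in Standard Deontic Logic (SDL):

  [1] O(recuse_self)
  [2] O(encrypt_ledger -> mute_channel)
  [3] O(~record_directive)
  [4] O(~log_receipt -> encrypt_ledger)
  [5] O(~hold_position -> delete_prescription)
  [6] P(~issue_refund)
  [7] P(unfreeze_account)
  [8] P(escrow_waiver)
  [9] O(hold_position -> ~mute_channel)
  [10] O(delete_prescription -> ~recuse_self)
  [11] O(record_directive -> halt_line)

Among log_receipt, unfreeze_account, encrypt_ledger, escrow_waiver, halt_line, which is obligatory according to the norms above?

log_receipt

Premise 1 states O(recuse_self) outright.
Premise 10, O(delete_prescription -> ~recuse_self), contraposes to O(recuse_self -> ~delete_prescription); with O(recuse_self) we get O(~delete_prescription).
The contrapositive of premise 5 (O(~hold_position -> delete_prescription)) is O(~delete_prescription -> hold_position), and O(~delete_prescription) is already established, so O(hold_position).
From O(hold_position) and premise 9, O(hold_position -> ~mute_channel), we obtain O(~mute_channel).
Premise 2, O(encrypt_ledger -> mute_channel), contraposes to O(~mute_channel -> ~encrypt_ledger); with O(~mute_channel) we get O(~encrypt_ledger).
Premise 4 is O(~log_receipt -> encrypt_ledger); contrapositively O(~encrypt_ledger -> log_receipt). Since O(~encrypt_ledger) holds, K gives O(log_receipt).
So O(log_receipt) holds — log_receipt is obligatory. None of the other listed options is made obligatory by any chain of premises.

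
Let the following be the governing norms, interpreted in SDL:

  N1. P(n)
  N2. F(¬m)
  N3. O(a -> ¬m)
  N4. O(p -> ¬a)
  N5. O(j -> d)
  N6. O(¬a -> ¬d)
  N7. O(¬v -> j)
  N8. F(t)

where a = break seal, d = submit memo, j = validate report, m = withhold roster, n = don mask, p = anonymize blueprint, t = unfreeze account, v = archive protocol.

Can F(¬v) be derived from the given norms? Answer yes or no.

Premise 2 is F(¬m), i.e. O(m).
Premise 3, O(a -> ¬m), contraposes to O(m -> ¬a); with O(m) we get O(¬a).
Applying K to premise 6 (O(¬a -> ¬d)) and O(¬a) yields O(¬d).
The contrapositive of premise 5 (O(j -> d)) is O(¬d -> ¬j), and O(¬d) is already established, so O(¬j).
Premise 7, O(¬v -> j), contraposes to O(¬j -> v); with O(¬j) we get O(v).
Premises 1, 4, 8 do not contribute to this derivation.
So O(v) holds, i.e. F(¬v). The claim follows.

Yes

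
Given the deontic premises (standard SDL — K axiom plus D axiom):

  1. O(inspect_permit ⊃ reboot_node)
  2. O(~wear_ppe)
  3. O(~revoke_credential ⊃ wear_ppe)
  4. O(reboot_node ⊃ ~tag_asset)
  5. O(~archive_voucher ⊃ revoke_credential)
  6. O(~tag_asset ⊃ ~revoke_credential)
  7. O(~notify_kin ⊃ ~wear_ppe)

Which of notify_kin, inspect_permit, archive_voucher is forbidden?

inspect_permit

From premise 2 we have O(~wear_ppe).
The contrapositive of premise 3 (O(~revoke_credential ⊃ wear_ppe)) is O(~wear_ppe ⊃ revoke_credential), and O(~wear_ppe) is already established, so O(revoke_credential).
The contrapositive of premise 6 (O(~tag_asset ⊃ ~revoke_credential)) is O(revoke_credential ⊃ tag_asset), and O(revoke_credential) is already established, so O(tag_asset).
Premise 4, O(reboot_node ⊃ ~tag_asset), contraposes to O(tag_asset ⊃ ~reboot_node); with O(tag_asset) we get O(~reboot_node).
The contrapositive of premise 1 (O(inspect_permit ⊃ reboot_node)) is O(~reboot_node ⊃ ~inspect_permit), and O(~reboot_node) is already established, so O(~inspect_permit).
So O(~inspect_permit) holds, i.e. inspect_permit is forbidden. None of the other listed options is forbidden under the premises.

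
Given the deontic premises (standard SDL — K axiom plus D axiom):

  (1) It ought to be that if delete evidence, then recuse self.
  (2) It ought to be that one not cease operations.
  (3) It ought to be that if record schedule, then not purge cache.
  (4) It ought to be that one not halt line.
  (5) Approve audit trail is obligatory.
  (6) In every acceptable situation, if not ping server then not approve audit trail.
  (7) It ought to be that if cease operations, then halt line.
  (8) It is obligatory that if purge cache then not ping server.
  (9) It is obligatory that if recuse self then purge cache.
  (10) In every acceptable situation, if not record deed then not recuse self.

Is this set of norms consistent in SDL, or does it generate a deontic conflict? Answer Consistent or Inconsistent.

Consistent

Premise 7 is O(cease_operations → halt_line), but O(cease_operations) is not derivable from the premises, so it does not yield O(halt_line).
So O(halt_line) is not derivable, and the apparent clash with O(¬halt_line) does not arise.
A world satisfying every obligation exists (e.g. approve_audit_trail=true, cease_operations=false, delete_evidence=false, halt_line=false, ping_server=true, purge_cache=false, record_deed=false, record_schedule=false, recuse_self=false); no atom is both obligatory and forbidden, so the set is consistent.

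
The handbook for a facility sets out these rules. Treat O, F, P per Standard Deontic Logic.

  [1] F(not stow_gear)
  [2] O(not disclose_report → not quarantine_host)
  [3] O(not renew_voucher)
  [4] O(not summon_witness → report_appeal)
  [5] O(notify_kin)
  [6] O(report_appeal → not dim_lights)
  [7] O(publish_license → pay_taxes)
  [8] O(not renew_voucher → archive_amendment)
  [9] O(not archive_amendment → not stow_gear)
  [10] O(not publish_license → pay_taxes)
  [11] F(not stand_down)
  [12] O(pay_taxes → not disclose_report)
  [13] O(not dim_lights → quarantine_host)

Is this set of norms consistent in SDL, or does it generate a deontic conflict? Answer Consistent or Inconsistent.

Premise 9 is O(not archive_amendment → not stow_gear), but O(not archive_amendment) is not derivable from the premises, so it does not yield O(not stow_gear).
So O(not stow_gear) is not derivable, and the apparent clash with O(stow_gear) does not arise.
A world satisfying every obligation exists (e.g. archive_amendment=true, dim_lights=true, disclose_report=false, notify_kin=true, pay_taxes=true, publish_license=false, quarantine_host=false, renew_voucher=false, report_appeal=false, stand_down=true, stow_gear=true, summon_witness=true); no atom is both obligatory and forbidden, so the set is consistent.

Consistent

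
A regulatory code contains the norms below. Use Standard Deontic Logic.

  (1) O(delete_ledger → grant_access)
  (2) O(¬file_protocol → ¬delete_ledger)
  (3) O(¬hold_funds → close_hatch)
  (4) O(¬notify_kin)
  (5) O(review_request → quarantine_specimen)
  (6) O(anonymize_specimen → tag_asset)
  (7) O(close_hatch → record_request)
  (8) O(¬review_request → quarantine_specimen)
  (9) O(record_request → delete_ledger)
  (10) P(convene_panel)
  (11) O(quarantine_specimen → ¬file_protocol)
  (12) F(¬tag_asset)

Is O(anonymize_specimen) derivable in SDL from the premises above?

Premise 6 is O(anonymize_specimen → tag_asset); even if O(tag_asset) held, inferring O(anonymize_specimen) would be affirming the consequent — invalid.
No other premise forces O(anonymize_specimen). An ideal world satisfying every premise can still have anonymize_specimen false, so O(anonymize_specimen) is not derivable.

No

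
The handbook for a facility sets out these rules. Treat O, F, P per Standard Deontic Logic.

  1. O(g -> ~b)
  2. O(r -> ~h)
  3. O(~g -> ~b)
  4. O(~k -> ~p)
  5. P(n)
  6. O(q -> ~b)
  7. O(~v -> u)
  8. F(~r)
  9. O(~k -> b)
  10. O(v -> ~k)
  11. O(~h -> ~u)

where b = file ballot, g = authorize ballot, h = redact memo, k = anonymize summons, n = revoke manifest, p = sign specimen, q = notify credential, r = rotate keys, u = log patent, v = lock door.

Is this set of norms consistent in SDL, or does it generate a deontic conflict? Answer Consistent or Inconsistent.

Premises 3 and 1 are O(~g -> ~b) and O(g -> ~b); every ideal world satisfies ~g or g, so in either case ~b holds — hence O(~b).
Premise 9, O(~k -> b), contraposes to O(~b -> k); with O(~b) we get O(k).
Premise 10 is O(v -> ~k); contrapositively O(k -> ~v). Since O(k) holds, K gives O(~v).
With premise 7, O(~v -> u), the K-axiom yields O(u).
The contrapositive of premise 11 (O(~h -> ~u)) is O(u -> h), and O(u) is already established, so O(h).
The contrapositive of premise 2 (O(r -> ~h)) is O(h -> ~r), and O(h) is already established, so O(~r).
However, F(~r) at premise 8 amounts to O(r).
We now have both O(~r) and O(r) — r is simultaneously obligatory and forbidden, violating the D-axiom.

Inconsistent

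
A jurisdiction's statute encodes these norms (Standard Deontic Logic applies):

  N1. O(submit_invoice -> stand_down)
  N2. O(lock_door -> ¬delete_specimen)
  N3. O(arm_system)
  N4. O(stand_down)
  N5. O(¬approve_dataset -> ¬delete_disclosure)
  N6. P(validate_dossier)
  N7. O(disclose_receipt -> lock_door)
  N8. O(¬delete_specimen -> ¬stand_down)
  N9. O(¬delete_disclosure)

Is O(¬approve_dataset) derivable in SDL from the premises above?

Premise 5 is O(¬approve_dataset -> ¬delete_disclosure); even if O(¬delete_disclosure) held, inferring O(¬approve_dataset) would be affirming the consequent — invalid.
No other premise forces O(¬approve_dataset). An ideal world satisfying every premise can still have ¬approve_dataset false, so O(¬approve_dataset) is not derivable.

No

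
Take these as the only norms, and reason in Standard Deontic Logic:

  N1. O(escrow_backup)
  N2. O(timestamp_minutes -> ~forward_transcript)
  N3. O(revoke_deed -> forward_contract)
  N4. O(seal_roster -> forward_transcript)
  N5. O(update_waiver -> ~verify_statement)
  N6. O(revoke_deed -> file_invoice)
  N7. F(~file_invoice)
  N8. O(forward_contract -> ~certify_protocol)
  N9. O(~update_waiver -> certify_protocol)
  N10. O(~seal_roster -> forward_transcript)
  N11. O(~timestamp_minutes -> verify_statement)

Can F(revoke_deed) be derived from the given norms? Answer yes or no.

By case analysis on seal_roster: premise 4 gives O(seal_roster -> forward_transcript) and premise 10 gives O(~seal_roster -> forward_transcript), so O(forward_transcript) either way.
Premise 2 is O(timestamp_minutes -> ~forward_transcript); contrapositively O(forward_transcript -> ~timestamp_minutes). Since O(forward_transcript) holds, K gives O(~timestamp_minutes).
Applying K to premise 11 (O(~timestamp_minutes -> verify_statement)) and O(~timestamp_minutes) yields O(verify_statement).
Premise 5 is O(update_waiver -> ~verify_statement); contrapositively O(verify_statement -> ~update_waiver). Since O(verify_statement) holds, K gives O(~update_waiver).
Applying K to premise 9 (O(~update_waiver -> certify_protocol)) and O(~update_waiver) yields O(certify_protocol).
Premise 8 is O(forward_contract -> ~certify_protocol); contrapositively O(certify_protocol -> ~forward_contract). Since O(certify_protocol) holds, K gives O(~forward_contract).
The contrapositive of premise 3 (O(revoke_deed -> forward_contract)) is O(~forward_contract -> ~revoke_deed), and O(~forward_contract) is already established, so O(~revoke_deed).
Premises 1, 6, 7 do not contribute to this derivation.
So O(~revoke_deed) holds, i.e. F(revoke_deed). The claim follows.

Yes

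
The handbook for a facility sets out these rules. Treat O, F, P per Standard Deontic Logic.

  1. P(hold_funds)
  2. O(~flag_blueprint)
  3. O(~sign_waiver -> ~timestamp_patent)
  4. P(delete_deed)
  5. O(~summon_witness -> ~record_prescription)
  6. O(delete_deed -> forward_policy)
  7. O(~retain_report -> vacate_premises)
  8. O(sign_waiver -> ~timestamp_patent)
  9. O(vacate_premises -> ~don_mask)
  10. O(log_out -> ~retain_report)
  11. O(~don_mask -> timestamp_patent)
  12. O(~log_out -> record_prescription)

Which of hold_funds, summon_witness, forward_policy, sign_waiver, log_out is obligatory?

Premises 3 and 8 cover both cases: O(~sign_waiver -> ~timestamp_patent) and O(sign_waiver -> ~timestamp_patent). Since ~sign_waiver ∨ sign_waiver is a tautology, O(~timestamp_patent) follows.
Premise 11, O(~don_mask -> timestamp_patent), contraposes to O(~timestamp_patent -> don_mask); with O(~timestamp_patent) we get O(don_mask).
Premise 9 is O(vacate_premises -> ~don_mask); contrapositively O(don_mask -> ~vacate_premises). Since O(don_mask) holds, K gives O(~vacate_premises).
The contrapositive of premise 7 (O(~retain_report -> vacate_premises)) is O(~vacate_premises -> retain_report), and O(~vacate_premises) is already established, so O(retain_report).
The contrapositive of premise 10 (O(log_out -> ~retain_report)) is O(retain_report -> ~log_out), and O(retain_report) is already established, so O(~log_out).
Premise 12 is O(~log_out -> record_prescription); since O(~log_out), deontic closure gives O(record_prescription).
Premise 5 is O(~summon_witness -> ~record_prescription); contrapositively O(record_prescription -> summon_witness). Since O(record_prescription) holds, K gives O(summon_witness).
So O(summon_witness) holds — summon_witness is obligatory. None of the other listed options is made obligatory by any chain of premises.

summon_witness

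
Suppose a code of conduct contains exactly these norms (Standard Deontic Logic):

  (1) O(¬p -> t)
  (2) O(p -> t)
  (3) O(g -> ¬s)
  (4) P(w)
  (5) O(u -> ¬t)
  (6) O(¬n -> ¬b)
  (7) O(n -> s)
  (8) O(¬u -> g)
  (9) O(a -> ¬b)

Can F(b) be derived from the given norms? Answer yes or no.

Yes

Premises 2 and 1 are O(p -> t) and O(¬p -> t); every ideal world satisfies p or ¬p, so in either case t holds — hence O(t).
Premise 5 is O(u -> ¬t); contrapositively O(t -> ¬u). Since O(t) holds, K gives O(¬u).
From O(¬u) and premise 8, O(¬u -> g), we obtain O(g).
Premise 3 is O(g -> ¬s); since O(g), deontic closure gives O(¬s).
Premise 7, O(n -> s), contraposes to O(¬s -> ¬n); with O(¬s) we get O(¬n).
Applying K to premise 6 (O(¬n -> ¬b)) and O(¬n) yields O(¬b).
Premises 4, 9 do not contribute to this derivation.
So O(¬b) holds, i.e. F(b). The claim follows.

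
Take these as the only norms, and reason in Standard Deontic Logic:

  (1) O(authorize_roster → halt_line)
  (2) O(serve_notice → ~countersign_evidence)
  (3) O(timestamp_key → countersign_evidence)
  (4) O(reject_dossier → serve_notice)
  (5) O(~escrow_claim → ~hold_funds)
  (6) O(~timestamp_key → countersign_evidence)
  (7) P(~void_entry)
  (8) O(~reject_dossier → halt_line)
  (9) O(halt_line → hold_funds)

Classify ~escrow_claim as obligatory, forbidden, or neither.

Forbidden

Premises 3 and 6 are O(timestamp_key → countersign_evidence) and O(~timestamp_key → countersign_evidence); every ideal world satisfies timestamp_key or ~timestamp_key, so in either case countersign_evidence holds — hence O(countersign_evidence).
The contrapositive of premise 2 (O(serve_notice → ~countersign_evidence)) is O(countersign_evidence → ~serve_notice), and O(countersign_evidence) is already established, so O(~serve_notice).
Premise 4, O(reject_dossier → serve_notice), contraposes to O(~serve_notice → ~reject_dossier); with O(~serve_notice) we get O(~reject_dossier).
Applying K to premise 8 (O(~reject_dossier → halt_line)) and O(~reject_dossier) yields O(halt_line).
Applying K to premise 9 (O(halt_line → hold_funds)) and O(halt_line) yields O(hold_funds).
The contrapositive of premise 5 (O(~escrow_claim → ~hold_funds)) is O(hold_funds → escrow_claim), and O(hold_funds) is already established, so O(escrow_claim).
Premises 1, 7 do not contribute to this derivation.
Thus O(escrow_claim), which is F(~escrow_claim): ~escrow_claim is forbidden.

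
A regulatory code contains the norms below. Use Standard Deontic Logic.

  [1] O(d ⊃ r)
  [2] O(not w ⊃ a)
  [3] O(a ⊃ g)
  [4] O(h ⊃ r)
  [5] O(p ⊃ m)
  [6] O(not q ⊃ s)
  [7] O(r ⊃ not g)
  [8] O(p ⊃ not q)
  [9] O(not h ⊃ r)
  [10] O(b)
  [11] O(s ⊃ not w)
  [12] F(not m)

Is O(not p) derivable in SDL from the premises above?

Premises 9 and 4 cover both cases: O(not h ⊃ r) and O(h ⊃ r). Since not h ∨ h is a tautology, O(r) follows.
From O(r) and premise 7, O(r ⊃ not g), we obtain O(not g).
Premise 3, O(a ⊃ g), contraposes to O(not g ⊃ not a); with O(not g) we get O(not a).
Premise 2, O(not w ⊃ a), contraposes to O(not a ⊃ w); with O(not a) we get O(w).
Premise 11 is O(s ⊃ not w); contrapositively O(w ⊃ not s). Since O(w) holds, K gives O(not s).
Premise 6 is O(not q ⊃ s); contrapositively O(not s ⊃ q). Since O(not s) holds, K gives O(q).
Premise 8, O(p ⊃ not q), contraposes to O(q ⊃ not p); with O(q) we get O(not p).
Premises 1, 5, 10, 12 do not contribute to this derivation.
So O(not p) follows.

Yes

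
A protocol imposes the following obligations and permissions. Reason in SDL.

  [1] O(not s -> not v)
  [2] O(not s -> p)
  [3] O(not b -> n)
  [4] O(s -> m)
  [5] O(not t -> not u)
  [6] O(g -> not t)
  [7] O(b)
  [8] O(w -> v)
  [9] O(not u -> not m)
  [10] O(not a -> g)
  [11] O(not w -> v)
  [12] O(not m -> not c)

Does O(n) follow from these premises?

Premise 3 is O(not b -> n), but O(not b) is not derivable from the premises, so it does not yield O(n).
No other premise forces O(n). An ideal world satisfying every premise can still have n false, so O(n) is not derivable.

No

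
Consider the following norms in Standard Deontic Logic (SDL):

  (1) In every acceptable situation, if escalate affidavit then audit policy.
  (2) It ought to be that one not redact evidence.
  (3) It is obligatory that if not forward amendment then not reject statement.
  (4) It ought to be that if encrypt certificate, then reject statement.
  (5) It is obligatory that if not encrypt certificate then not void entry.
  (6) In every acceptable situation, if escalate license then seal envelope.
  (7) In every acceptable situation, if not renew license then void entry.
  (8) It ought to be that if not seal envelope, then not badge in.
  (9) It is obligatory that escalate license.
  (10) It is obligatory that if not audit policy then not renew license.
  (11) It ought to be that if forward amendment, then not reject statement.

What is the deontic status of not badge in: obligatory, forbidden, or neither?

Premise 8 is O(¬seal_envelope → ¬badge_in), but O(¬seal_envelope) is not derivable from the premises, so it does not yield O(¬badge_in).
No premise or chain of K-axiom applications forces O(¬badge_in), and none forces O(badge_in). So ¬badge_in is neither obligatory nor forbidden under these norms.

Neither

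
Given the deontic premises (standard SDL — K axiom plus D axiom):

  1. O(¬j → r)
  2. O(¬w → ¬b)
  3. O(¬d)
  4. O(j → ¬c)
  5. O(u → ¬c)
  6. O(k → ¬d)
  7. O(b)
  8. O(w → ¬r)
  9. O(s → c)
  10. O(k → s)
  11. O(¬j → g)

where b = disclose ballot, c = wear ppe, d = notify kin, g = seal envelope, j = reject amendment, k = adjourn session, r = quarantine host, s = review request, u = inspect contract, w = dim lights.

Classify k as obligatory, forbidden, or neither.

Premise 7 gives O(b).
Premise 2 is O(¬w → ¬b); contrapositively O(b → w). Since O(b) holds, K gives O(w).
From O(w) and premise 8, O(w → ¬r), we obtain O(¬r).
The contrapositive of premise 1 (O(¬j → r)) is O(¬r → j), and O(¬r) is already established, so O(j).
Applying K to premise 4 (O(j → ¬c)) and O(j) yields O(¬c).
Premise 9 is O(s → c); contrapositively O(¬c → ¬s). Since O(¬c) holds, K gives O(¬s).
Premise 10, O(k → s), contraposes to O(¬s → ¬k); with O(¬s) we get O(¬k).
Premises 3, 5, 6, 11 do not contribute to this derivation.
Thus O(¬k), which is F(k): k is forbidden.

Forbidden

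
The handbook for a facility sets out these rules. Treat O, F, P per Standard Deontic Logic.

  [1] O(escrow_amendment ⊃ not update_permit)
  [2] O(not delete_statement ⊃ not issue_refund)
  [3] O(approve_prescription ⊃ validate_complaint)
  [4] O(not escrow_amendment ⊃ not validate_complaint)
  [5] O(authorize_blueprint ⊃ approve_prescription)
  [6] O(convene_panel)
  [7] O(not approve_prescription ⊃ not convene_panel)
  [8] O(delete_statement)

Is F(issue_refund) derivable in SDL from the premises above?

Premise 2 is O(not delete_statement ⊃ not issue_refund), but O(not delete_statement) is not derivable from the premises, so it does not yield O(not issue_refund).
No other premise forces O(not issue_refund). An ideal world satisfying every premise can still have issue_refund true, so F(issue_refund) is not derivable.

No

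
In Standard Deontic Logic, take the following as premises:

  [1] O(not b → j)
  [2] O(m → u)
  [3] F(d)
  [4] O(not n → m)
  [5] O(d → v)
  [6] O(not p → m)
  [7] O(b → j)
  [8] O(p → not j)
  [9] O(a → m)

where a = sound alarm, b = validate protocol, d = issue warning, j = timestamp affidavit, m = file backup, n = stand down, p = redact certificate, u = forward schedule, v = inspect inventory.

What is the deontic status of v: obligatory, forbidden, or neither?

Neither

Premise 5 is O(d → v), but O(d) is not derivable from the premises, so it does not yield O(v).
No premise or chain of K-axiom applications forces O(v), and none forces O(not v). So v is neither obligatory nor forbidden under these norms.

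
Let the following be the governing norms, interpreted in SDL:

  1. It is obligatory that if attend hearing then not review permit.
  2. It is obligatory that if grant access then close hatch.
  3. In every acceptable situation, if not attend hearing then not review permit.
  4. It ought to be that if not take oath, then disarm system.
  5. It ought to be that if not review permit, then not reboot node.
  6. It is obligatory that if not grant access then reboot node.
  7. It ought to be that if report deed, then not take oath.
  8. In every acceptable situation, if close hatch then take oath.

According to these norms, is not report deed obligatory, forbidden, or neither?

Premises 3 and 1 are O(¬attend_hearing → ¬review_permit) and O(attend_hearing → ¬review_permit); every ideal world satisfies ¬attend_hearing or attend_hearing, so in either case ¬review_permit holds — hence O(¬review_permit).
With premise 5, O(¬review_permit → ¬reboot_node), the K-axiom yields O(¬reboot_node).
Premise 6 is O(¬grant_access → reboot_node); contrapositively O(¬reboot_node → grant_access). Since O(¬reboot_node) holds, K gives O(grant_access).
With premise 2, O(grant_access → close_hatch), the K-axiom yields O(close_hatch).
Premise 8 is O(close_hatch → take_oath); since O(close_hatch), deontic closure gives O(take_oath).
Premise 7 is O(report_deed → ¬take_oath); contrapositively O(take_oath → ¬report_deed). Since O(take_oath) holds, K gives O(¬report_deed).
Premise 4 does not contribute to this derivation.
Hence ¬report_deed is obligatory.

Obligatory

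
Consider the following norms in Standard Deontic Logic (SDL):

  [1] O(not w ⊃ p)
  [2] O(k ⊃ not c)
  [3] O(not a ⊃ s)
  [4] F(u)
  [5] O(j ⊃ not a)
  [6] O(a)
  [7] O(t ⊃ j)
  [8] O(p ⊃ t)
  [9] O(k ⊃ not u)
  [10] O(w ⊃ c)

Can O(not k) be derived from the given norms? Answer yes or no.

Premise 6 gives O(a).
Premise 5, O(j ⊃ not a), contraposes to O(a ⊃ not j); with O(a) we get O(not j).
Premise 7, O(t ⊃ j), contraposes to O(not j ⊃ not t); with O(not j) we get O(not t).
The contrapositive of premise 8 (O(p ⊃ t)) is O(not t ⊃ not p), and O(not t) is already established, so O(not p).
The contrapositive of premise 1 (O(not w ⊃ p)) is O(not p ⊃ w), and O(not p) is already established, so O(w).
From O(w) and premise 10, O(w ⊃ c), we obtain O(c).
The contrapositive of premise 2 (O(k ⊃ not c)) is O(c ⊃ not k), and O(c) is already established, so O(not k).
Premises 3, 4, 9 do not contribute to this derivation.
So O(not k) follows.

Yes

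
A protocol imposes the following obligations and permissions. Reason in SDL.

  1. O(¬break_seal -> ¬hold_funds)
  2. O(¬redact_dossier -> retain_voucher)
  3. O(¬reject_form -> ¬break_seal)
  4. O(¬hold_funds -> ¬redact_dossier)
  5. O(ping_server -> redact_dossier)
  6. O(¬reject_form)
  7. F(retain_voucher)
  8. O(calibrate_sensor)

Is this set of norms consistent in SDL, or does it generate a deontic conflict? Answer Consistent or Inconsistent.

Inconsistent

Premise 7, F(retain_voucher), is equivalent to O(¬retain_voucher).
Premise 2, O(¬redact_dossier -> retain_voucher), contraposes to O(¬retain_voucher -> redact_dossier); with O(¬retain_voucher) we get O(redact_dossier).
Premise 4, O(¬hold_funds -> ¬redact_dossier), contraposes to O(redact_dossier -> hold_funds); with O(redact_dossier) we get O(hold_funds).
Premise 1 is O(¬break_seal -> ¬hold_funds); contrapositively O(hold_funds -> break_seal). Since O(hold_funds) holds, K gives O(break_seal).
The contrapositive of premise 3 (O(¬reject_form -> ¬break_seal)) is O(break_seal -> reject_form), and O(break_seal) is already established, so O(reject_form).
However, premise 6 gives O(¬reject_form).
We now have both O(reject_form) and O(¬reject_form) — reject_form is simultaneously obligatory and forbidden, violating the D-axiom.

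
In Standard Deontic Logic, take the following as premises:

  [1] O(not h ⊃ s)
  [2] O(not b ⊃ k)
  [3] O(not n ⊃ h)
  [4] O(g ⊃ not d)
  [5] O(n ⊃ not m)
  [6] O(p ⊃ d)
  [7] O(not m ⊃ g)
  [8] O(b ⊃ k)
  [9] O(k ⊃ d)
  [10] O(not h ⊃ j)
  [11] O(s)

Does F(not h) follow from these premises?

By case analysis on b: premise 8 gives O(b ⊃ k) and premise 2 gives O(not b ⊃ k), so O(k) either way.
Premise 9 is O(k ⊃ d); since O(k), deontic closure gives O(d).
Premise 4, O(g ⊃ not d), contraposes to O(d ⊃ not g); with O(d) we get O(not g).
Premise 7 is O(not m ⊃ g); contrapositively O(not g ⊃ m). Since O(not g) holds, K gives O(m).
Premise 5, O(n ⊃ not m), contraposes to O(m ⊃ not n); with O(m) we get O(not n).
With premise 3, O(not n ⊃ h), the K-axiom yields O(h).
Premises 1, 6, 10, 11 do not contribute to this derivation.
So O(h) holds, i.e. F(not h). The claim follows.

Yes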